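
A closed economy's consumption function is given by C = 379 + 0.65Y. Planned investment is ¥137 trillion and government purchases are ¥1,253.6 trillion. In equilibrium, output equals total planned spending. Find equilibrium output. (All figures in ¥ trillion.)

Y = C + I + G = 379 + 0.65Y + 137 + 1253.6
Y − 0.65Y = 1769.6
0.35Y = 1769.6, so Y = 1769.6/0.35 = 5056

Y = 5056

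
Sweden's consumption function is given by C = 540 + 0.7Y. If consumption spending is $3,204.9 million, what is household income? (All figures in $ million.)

540 + 0.7Y = 3204.9
0.7Y = 2664.9, so Y = 2664.9/0.7 = 3807

Y = 3807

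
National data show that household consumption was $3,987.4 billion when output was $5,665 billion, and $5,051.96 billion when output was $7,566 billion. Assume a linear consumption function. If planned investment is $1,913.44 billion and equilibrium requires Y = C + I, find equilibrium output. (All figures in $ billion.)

Y = 6201

MPC = (5051.96 − 3987.4)/(7566 − 5665) = 1064.56/1901 = 0.56
a = 3987.4 − 0.56(5665) = 815
Equilibrium: Y = 815 + 0.56Y + 1913.44
0.44Y = 2728.44, so Y = 2728.44/0.44 = 6201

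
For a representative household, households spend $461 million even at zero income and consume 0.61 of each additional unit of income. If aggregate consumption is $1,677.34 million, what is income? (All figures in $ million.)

Y = 1994

461 + 0.61Y = 1677.34
0.61Y = 1216.34, so Y = 1216.34/0.61 = 1994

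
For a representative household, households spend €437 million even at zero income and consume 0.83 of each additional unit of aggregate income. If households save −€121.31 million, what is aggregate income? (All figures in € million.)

S = Y − C = -437 + 0.17Y
-437 + 0.17Y = -121.31, so 0.17Y = 315.69 and Y = 1857

Y = 1857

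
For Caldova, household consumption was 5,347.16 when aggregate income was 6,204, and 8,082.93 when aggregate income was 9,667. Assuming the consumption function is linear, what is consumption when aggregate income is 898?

MPC = (8082.93 − 5347.16)/(9667 − 6204) = 2735.77/3463 = 0.79
a = 5347.16 − 0.79(6204) = 5347.16 − 4901.16 = 446
C = 446 + 0.79(898) = 446 + 709.42 = 1155.42

C = 1155.42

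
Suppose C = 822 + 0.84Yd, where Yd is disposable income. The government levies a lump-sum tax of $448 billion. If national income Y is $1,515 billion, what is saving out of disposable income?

S = -651.28

Yd = Y − T = 1515 − 448 = 1067
C = 822 + 0.84(1067) = 822 + 896.28 = 1718.28
S = Yd − C = 1067 − 1718.28 = -651.28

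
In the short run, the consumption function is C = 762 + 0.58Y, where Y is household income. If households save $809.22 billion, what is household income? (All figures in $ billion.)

Y = 3741

S = Y − C = -762 + 0.42Y
-762 + 0.42Y = 809.22, so 0.42Y = 1571.22 and Y = 3741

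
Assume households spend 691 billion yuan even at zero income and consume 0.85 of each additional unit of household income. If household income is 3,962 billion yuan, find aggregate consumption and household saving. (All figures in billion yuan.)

C = 4058.7; S = -96.7

C = 691 + 0.85(3962) = 691 + 3367.7 = 4058.7
S = Y − C = 3962 − 4058.7 = -96.7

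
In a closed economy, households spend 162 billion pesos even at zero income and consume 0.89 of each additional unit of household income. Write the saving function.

S = -162 + 0.11Y

S = Y − C = Y − (162 + 0.89Y) = -162 + (1 − 0.89)Y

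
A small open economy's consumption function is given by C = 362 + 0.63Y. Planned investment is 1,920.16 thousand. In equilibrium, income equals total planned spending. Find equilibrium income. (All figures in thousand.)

Y = C + I = 362 + 0.63Y + 1920.16
Y − 0.63Y = 2282.16
0.37Y = 2282.16, so Y = 2282.16/0.37 = 6168

Y = 6168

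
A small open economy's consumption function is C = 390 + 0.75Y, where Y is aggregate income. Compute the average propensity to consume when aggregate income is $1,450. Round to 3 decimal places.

C = 390 + 0.75(1450) = 1477.5
APC = C/Y = 1477.5/1450 = 1.019

APC = 1.019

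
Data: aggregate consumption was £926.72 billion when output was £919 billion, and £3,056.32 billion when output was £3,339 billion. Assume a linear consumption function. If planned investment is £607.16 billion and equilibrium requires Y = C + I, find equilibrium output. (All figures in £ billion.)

MPC = (3056.32 − 926.72)/(3339 − 919) = 2129.6/2420 = 0.88
a = 926.72 − 0.88(919) = 118
Equilibrium: Y = 118 + 0.88Y + 607.16
0.12Y = 725.16, so Y = 725.16/0.12 = 6043

Y = 6043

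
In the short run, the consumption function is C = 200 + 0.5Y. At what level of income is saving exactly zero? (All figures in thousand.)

At break-even, C = Y: 200 + 0.5Y = Y
0.5Y = 200, so Y = 200/0.5 = 400

Y = 400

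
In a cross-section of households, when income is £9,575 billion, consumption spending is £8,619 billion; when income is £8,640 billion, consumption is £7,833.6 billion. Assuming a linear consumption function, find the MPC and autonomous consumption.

MPC = 0.84; a = 576

MPC = ΔC/ΔY = (8619 − 7833.6)/(9575 − 8640) = 785.4/935 = 0.84
a = C − MPC·Y = 7833.6 − 0.84(8640) = 7833.6 − 7257.6 = 576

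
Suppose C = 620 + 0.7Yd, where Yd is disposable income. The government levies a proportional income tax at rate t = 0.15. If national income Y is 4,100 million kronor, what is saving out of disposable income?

S = 425.5

Yd = (1 − 0.15)(4100) = 0.85(4100) = 3485
C = 620 + 0.7(3485) = 620 + 2439.5 = 3059.5
S = Yd − C = 3485 − 3059.5 = 425.5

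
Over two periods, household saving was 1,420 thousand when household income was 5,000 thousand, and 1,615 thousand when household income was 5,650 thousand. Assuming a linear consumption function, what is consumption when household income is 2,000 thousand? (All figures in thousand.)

MPS = ΔS/ΔY = (1615 − 1420)/(5650 − 5000) = 195/650 = 0.3
MPC = 1 − MPS = 0.7
Autonomous saving = 1420 − 0.3(5000) = -80, so a = 80
C = 80 + 0.7(2000) = 80 + 1400 = 1480

C = 1480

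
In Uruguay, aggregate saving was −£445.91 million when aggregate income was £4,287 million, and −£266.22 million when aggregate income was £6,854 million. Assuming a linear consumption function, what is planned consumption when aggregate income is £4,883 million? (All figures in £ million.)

C = 5287.19

MPS = ΔS/ΔY = (-266.22 − (-445.91))/(6854 − 4287) = 179.69/2567 = 0.07
MPC = 1 − MPS = 0.93
Autonomous saving = -445.91 − 0.07(4287) = -746, so a = 746
C = 746 + 0.93(4883) = 746 + 4541.19 = 5287.19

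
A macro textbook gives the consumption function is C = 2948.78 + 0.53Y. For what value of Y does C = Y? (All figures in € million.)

Y = 6274

At break-even, C = Y: 2948.78 + 0.53Y = Y
0.47Y = 2948.78, so Y = 2948.78/0.47 = 6274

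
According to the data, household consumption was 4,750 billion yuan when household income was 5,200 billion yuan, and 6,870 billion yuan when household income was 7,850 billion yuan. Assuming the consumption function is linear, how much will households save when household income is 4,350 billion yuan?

S = 280

MPC = (6870 − 4750)/(7850 − 5200) = 2120/2650 = 0.8
a = 4750 − 0.8(5200) = 4750 − 4160 = 590
C = 590 + 0.8(4350) = 4070
S = 4350 − 4070 = 280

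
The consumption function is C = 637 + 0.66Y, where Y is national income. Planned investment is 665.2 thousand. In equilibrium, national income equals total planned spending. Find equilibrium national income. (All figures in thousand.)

Y = C + I = 637 + 0.66Y + 665.2
Y − 0.66Y = 1302.2
0.34Y = 1302.2, so Y = 1302.2/0.34 = 3830

Y = 3830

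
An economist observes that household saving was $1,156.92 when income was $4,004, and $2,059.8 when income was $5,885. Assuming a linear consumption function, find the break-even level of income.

MPS = ΔS/ΔY = (2059.8 − 1156.92)/(5885 − 4004) = 902.88/1881 = 0.48
MPC = 1 − MPS = 0.52
From S(4004) = 1156.92: −a + 0.48(4004) = 1156.92, so a = 1921.92 − 1156.92 = 765
Break-even (S = 0): Y = a/MPS = 765/0.48 = 1593.75

Y = 1593.75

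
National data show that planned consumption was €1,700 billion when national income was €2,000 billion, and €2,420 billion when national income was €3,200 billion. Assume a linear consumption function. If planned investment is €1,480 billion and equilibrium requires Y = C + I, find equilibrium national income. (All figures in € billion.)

Y = 4950

MPC = (2420 − 1700)/(3200 − 2000) = 720/1200 = 0.6
a = 1700 − 0.6(2000) = 500
Equilibrium: Y = 500 + 0.6Y + 1480
0.4Y = 1980, so Y = 1980/0.4 = 4950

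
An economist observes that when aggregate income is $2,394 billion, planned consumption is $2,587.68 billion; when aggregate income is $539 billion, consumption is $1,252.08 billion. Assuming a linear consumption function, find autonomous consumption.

a = 864

MPC = ΔC/ΔY = (2587.68 − 1252.08)/(2394 − 539) = 1335.6/1855 = 0.72
a = C − MPC·Y = 1252.08 − 0.72(539) = 1252.08 − 388.08 = 864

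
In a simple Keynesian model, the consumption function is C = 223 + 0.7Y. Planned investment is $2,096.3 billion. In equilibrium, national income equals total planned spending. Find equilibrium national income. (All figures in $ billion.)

Y = C + I = 223 + 0.7Y + 2096.3
Y − 0.7Y = 2319.3
0.3Y = 2319.3, so Y = 2319.3/0.3 = 7731

Y = 7731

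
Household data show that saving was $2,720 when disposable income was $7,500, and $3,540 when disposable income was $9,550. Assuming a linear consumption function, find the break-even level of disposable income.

MPS = ΔS/ΔY = (3540 − 2720)/(9550 − 7500) = 820/2050 = 0.4
MPC = 1 − MPS = 0.6
From S(7500) = 2720: −a + 0.4(7500) = 2720, so a = 3000 − 2720 = 280
Break-even (S = 0): Y = a/MPS = 280/0.4 = 700

Y = 700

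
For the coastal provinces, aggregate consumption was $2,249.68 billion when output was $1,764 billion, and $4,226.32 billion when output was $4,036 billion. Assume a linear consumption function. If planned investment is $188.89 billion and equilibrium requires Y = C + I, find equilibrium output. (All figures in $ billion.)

MPC = (4226.32 − 2249.68)/(4036 − 1764) = 1976.64/2272 = 0.87
a = 2249.68 − 0.87(1764) = 715
Equilibrium: Y = 715 + 0.87Y + 188.89
0.13Y = 903.89, so Y = 903.89/0.13 = 6953

Y = 6953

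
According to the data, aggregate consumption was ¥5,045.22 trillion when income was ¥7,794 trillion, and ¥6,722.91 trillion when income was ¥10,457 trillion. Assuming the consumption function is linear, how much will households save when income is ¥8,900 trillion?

MPC = (6722.91 − 5045.22)/(10457 − 7794) = 1677.69/2663 = 0.63
a = 5045.22 − 0.63(7794) = 5045.22 − 4910.22 = 135
C = 135 + 0.63(8900) = 5742
S = 8900 − 5742 = 3158

S = 3158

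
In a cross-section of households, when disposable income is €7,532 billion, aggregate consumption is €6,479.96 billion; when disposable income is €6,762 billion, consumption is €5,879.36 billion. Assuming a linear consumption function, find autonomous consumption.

MPC = ΔC/ΔY = (6479.96 − 5879.36)/(7532 − 6762) = 600.6/770 = 0.78
a = C − MPC·Y = 5879.36 − 0.78(6762) = 5879.36 − 5274.36 = 605

a = 605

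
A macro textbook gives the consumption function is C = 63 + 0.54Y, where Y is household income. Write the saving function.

S = Y − C = Y − (63 + 0.54Y) = -63 + (1 − 0.54)Y

S = -63 + 0.46Y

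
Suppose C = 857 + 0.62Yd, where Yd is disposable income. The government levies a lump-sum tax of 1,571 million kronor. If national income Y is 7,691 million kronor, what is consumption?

C = 4651.4

Yd = Y − T = 7691 − 1571 = 6120
C = 857 + 0.62(6120) = 857 + 3794.4 = 4651.4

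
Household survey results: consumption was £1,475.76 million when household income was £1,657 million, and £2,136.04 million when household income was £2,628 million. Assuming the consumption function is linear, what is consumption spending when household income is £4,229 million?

C = 3224.72

MPC = (2136.04 − 1475.76)/(2628 − 1657) = 660.28/971 = 0.68
a = 1475.76 − 0.68(1657) = 1475.76 − 1126.76 = 349
C = 349 + 0.68(4229) = 349 + 2875.72 = 3224.72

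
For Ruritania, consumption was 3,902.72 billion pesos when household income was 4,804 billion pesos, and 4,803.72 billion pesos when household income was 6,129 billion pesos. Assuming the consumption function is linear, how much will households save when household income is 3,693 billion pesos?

MPC = (4803.72 − 3902.72)/(6129 − 4804) = 901/1325 = 0.68
a = 3902.72 − 0.68(4804) = 3902.72 − 3266.72 = 636
C = 636 + 0.68(3693) = 3147.24
S = 3693 − 3147.24 = 545.76

S = 545.76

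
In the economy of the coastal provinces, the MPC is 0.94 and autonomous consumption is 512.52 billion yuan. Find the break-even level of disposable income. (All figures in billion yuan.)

At break-even, C = Y: 512.52 + 0.94Y = Y
0.06Y = 512.52, so Y = 512.52/0.06 = 8542

Y = 8542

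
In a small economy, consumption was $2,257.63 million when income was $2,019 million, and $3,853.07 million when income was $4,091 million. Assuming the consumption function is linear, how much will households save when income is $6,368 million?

MPC = (3853.07 − 2257.63)/(4091 − 2019) = 1595.44/2072 = 0.77
a = 2257.63 − 0.77(2019) = 2257.63 − 1554.63 = 703
C = 703 + 0.77(6368) = 5606.36
S = 6368 − 5606.36 = 761.64

S = 761.64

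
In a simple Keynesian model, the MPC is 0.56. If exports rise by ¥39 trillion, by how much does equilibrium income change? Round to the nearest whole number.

ΔY ≈ 89

The multiplier is 1/(1 − MPC) = 1/0.44.
ΔY = 39/0.44 = 88.64 ≈ 89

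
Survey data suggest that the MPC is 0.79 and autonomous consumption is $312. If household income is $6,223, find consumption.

C = 5228.17

C = 312 + 0.79(6223) = 312 + 4916.17 = 5228.17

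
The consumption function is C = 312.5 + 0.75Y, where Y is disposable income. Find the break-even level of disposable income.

At break-even, C = Y: 312.5 + 0.75Y = Y
0.25Y = 312.5, so Y = 312.5/0.25 = 1250

Y = 1250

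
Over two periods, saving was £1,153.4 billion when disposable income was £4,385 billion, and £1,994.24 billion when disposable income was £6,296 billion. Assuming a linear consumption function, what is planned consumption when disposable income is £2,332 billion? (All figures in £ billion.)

C = 2081.92

MPS = ΔS/ΔY = (1994.24 − 1153.4)/(6296 − 4385) = 840.84/1911 = 0.44
MPC = 1 − MPS = 0.56
Autonomous saving = 1153.4 − 0.44(4385) = -776, so a = 776
C = 776 + 0.56(2332) = 776 + 1305.92 = 2081.92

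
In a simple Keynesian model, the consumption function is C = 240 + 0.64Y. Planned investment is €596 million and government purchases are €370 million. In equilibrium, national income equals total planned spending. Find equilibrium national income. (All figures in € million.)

Y = C + I + G = 240 + 0.64Y + 596 + 370
Y − 0.64Y = 1206
0.36Y = 1206, so Y = 1206/0.36 = 3350

Y = 3350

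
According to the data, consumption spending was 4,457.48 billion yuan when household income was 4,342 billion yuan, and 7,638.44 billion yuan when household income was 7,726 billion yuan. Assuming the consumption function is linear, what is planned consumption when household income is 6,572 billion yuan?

MPC = (7638.44 − 4457.48)/(7726 − 4342) = 3180.96/3384 = 0.94
a = 4457.48 − 0.94(4342) = 4457.48 − 4081.48 = 376
C = 376 + 0.94(6572) = 376 + 6177.68 = 6553.68

C = 6553.68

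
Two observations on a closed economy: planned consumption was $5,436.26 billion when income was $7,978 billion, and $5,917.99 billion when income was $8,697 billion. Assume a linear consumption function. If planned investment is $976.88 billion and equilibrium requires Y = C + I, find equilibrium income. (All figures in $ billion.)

Y = 3236

MPC = (5917.99 − 5436.26)/(8697 − 7978) = 481.73/719 = 0.67
a = 5436.26 − 0.67(7978) = 91
Equilibrium: Y = 91 + 0.67Y + 976.88
0.33Y = 1067.88, so Y = 1067.88/0.33 = 3236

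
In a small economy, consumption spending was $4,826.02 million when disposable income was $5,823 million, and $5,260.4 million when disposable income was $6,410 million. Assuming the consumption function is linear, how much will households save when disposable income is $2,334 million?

MPC = (5260.4 − 4826.02)/(6410 − 5823) = 434.38/587 = 0.74
a = 4826.02 − 0.74(5823) = 4826.02 − 4309.02 = 517
C = 517 + 0.74(2334) = 2244.16
S = 2334 − 2244.16 = 89.84

S = 89.84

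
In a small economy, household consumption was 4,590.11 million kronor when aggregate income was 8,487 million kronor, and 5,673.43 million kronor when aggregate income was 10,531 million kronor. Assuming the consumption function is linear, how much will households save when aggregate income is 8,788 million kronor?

S = 4038.36

MPC = (5673.43 − 4590.11)/(10531 − 8487) = 1083.32/2044 = 0.53
a = 4590.11 − 0.53(8487) = 4590.11 − 4498.11 = 92
C = 92 + 0.53(8788) = 4749.64
S = 8788 − 4749.64 = 4038.36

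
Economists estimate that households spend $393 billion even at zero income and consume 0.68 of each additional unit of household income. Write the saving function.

S = -393 + 0.32Y

S = Y − C = Y − (393 + 0.68Y) = -393 + (1 − 0.68)Y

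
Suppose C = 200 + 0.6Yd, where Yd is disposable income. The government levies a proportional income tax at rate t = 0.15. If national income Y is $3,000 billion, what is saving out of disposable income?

S = 820

Yd = (1 − 0.15)(3000) = 0.85(3000) = 2550
C = 200 + 0.6(2550) = 200 + 1530 = 1730
S = Yd − C = 2550 − 1730 = 820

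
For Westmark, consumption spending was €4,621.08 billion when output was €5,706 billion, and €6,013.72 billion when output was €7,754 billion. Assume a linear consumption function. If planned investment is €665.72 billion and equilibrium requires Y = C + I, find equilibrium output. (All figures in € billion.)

MPC = (6013.72 − 4621.08)/(7754 − 5706) = 1392.64/2048 = 0.68
a = 4621.08 − 0.68(5706) = 741
Equilibrium: Y = 741 + 0.68Y + 665.72
0.32Y = 1406.72, so Y = 1406.72/0.32 = 4396

Y = 4396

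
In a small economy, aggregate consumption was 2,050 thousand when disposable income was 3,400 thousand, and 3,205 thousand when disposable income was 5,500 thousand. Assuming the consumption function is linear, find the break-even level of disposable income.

Y = 400

MPC = (3205 − 2050)/(5500 − 3400) = 1155/2100 = 0.55
a = 2050 − 0.55(3400) = 2050 − 1870 = 180
Break-even: Y = a/(1−MPC) = 180/0.45 = 400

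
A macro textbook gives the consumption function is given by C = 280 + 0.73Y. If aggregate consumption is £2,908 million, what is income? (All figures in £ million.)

280 + 0.73Y = 2908
0.73Y = 2628, so Y = 2628/0.73 = 3600

Y = 3600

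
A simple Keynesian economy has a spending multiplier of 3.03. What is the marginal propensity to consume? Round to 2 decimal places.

MPC = 0.67

k = 1/(1 − MPC), so 1 − MPC = 1/k = 1/3.03 = 0.3300
MPC = 1 − 0.3300 = 0.67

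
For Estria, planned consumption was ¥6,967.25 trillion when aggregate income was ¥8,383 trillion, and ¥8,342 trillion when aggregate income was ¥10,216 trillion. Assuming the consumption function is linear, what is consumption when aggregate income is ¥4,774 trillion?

C = 4260.5

MPC = (8342 − 6967.25)/(10216 − 8383) = 1374.75/1833 = 0.75
a = 6967.25 − 0.75(8383) = 6967.25 − 6287.25 = 680
C = 680 + 0.75(4774) = 680 + 3580.5 = 4260.5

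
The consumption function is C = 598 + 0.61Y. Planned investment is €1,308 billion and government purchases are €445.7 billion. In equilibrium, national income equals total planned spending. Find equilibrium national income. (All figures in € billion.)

Y = 6030

Y = C + I + G = 598 + 0.61Y + 1308 + 445.7
Y − 0.61Y = 2351.7
0.39Y = 2351.7, so Y = 2351.7/0.39 = 6030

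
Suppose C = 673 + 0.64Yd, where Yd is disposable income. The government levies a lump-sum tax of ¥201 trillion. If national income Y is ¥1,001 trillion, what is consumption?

C = 1185

Yd = Y − T = 1001 − 201 = 800
C = 673 + 0.64(800) = 673 + 512 = 1185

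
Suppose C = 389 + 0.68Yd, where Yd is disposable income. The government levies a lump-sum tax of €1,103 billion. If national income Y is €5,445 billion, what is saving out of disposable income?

Yd = Y − T = 5445 − 1103 = 4342
C = 389 + 0.68(4342) = 389 + 2952.56 = 3341.56
S = Yd − C = 4342 − 3341.56 = 1000.44

S = 1000.44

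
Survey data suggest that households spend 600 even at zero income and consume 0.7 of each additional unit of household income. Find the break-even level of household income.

Y = 2000

At break-even, C = Y: 600 + 0.7Y = Y
0.3Y = 600, so Y = 600/0.3 = 2000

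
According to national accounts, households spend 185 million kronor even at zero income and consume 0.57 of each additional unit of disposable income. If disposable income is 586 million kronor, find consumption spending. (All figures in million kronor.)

C = 185 + 0.57(586) = 185 + 334.02 = 519.02

C = 519.02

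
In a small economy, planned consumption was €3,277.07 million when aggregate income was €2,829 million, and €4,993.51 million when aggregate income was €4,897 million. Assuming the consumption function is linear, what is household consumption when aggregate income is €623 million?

MPC = (4993.51 − 3277.07)/(4897 − 2829) = 1716.44/2068 = 0.83
a = 3277.07 − 0.83(2829) = 3277.07 − 2348.07 = 929
C = 929 + 0.83(623) = 929 + 517.09 = 1446.09

C = 1446.09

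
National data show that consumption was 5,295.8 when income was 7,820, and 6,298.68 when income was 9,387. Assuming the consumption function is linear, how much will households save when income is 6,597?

S = 2083.92

MPC = (6298.68 − 5295.8)/(9387 − 7820) = 1002.88/1567 = 0.64
a = 5295.8 − 0.64(7820) = 5295.8 − 5004.8 = 291
C = 291 + 0.64(6597) = 4513.08
S = 6597 − 4513.08 = 2083.92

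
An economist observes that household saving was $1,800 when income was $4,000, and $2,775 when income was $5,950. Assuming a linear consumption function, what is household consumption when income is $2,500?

C = 1450

MPS = ΔS/ΔY = (2775 − 1800)/(5950 − 4000) = 975/1950 = 0.5
MPC = 1 − MPS = 0.5
Autonomous saving = 1800 − 0.5(4000) = -200, so a = 200
C = 200 + 0.5(2500) = 200 + 1250 = 1450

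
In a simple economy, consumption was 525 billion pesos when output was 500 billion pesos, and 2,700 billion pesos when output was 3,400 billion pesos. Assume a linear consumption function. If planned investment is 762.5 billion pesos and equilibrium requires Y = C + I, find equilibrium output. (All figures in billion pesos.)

Y = 3650

MPC = (2700 − 525)/(3400 − 500) = 2175/2900 = 0.75
a = 525 − 0.75(500) = 150
Equilibrium: Y = 150 + 0.75Y + 762.5
0.25Y = 912.5, so Y = 912.5/0.25 = 3650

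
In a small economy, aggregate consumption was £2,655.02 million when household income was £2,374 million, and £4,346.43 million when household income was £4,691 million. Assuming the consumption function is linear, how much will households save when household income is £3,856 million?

MPC = (4346.43 − 2655.02)/(4691 − 2374) = 1691.41/2317 = 0.73
a = 2655.02 − 0.73(2374) = 2655.02 − 1733.02 = 922
C = 922 + 0.73(3856) = 3736.88
S = 3856 − 3736.88 = 119.12

S = 119.12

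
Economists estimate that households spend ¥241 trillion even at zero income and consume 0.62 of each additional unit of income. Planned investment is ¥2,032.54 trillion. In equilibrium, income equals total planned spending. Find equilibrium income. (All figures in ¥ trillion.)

Y = 5983

Y = C + I = 241 + 0.62Y + 2032.54
Y − 0.62Y = 2273.54
0.38Y = 2273.54, so Y = 2273.54/0.38 = 5983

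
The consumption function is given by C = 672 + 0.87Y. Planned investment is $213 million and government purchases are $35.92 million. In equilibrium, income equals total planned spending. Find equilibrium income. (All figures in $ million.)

Y = 7084

Y = C + I + G = 672 + 0.87Y + 213 + 35.92
Y − 0.87Y = 920.92
0.13Y = 920.92, so Y = 920.92/0.13 = 7084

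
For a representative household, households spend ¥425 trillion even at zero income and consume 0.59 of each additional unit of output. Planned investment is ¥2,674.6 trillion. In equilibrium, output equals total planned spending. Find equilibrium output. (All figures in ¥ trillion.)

Y = 7560

Y = C + I = 425 + 0.59Y + 2674.6
Y − 0.59Y = 3099.6
0.41Y = 3099.6, so Y = 3099.6/0.41 = 7560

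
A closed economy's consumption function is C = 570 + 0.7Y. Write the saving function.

S = -570 + 0.3Y

S = Y − C = Y − (570 + 0.7Y) = -570 + (1 − 0.7)Y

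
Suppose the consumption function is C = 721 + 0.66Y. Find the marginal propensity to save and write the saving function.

MPS = 0.34; S = -721 + 0.34Y

MPS = 1 − MPC = 1 − 0.66 = 0.34
S = Y − C = -721 + 0.34Y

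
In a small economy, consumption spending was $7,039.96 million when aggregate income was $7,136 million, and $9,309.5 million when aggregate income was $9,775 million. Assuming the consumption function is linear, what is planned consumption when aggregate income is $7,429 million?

MPC = (9309.5 − 7039.96)/(9775 − 7136) = 2269.54/2639 = 0.86
a = 7039.96 − 0.86(7136) = 7039.96 − 6136.96 = 903
C = 903 + 0.86(7429) = 903 + 6388.94 = 7291.94

C = 7291.94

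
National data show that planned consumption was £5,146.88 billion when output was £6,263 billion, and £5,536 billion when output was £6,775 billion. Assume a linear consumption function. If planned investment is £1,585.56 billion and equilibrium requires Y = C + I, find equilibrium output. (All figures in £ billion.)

Y = 8219

MPC = (5536 − 5146.88)/(6775 − 6263) = 389.12/512 = 0.76
a = 5146.88 − 0.76(6263) = 387
Equilibrium: Y = 387 + 0.76Y + 1585.56
0.24Y = 1972.56, so Y = 1972.56/0.24 = 8219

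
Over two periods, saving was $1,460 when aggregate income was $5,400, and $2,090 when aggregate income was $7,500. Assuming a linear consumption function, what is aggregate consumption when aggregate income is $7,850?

C = 5655

MPS = ΔS/ΔY = (2090 − 1460)/(7500 − 5400) = 630/2100 = 0.3
MPC = 1 − MPS = 0.7
Autonomous saving = 1460 − 0.3(5400) = -160, so a = 160
C = 160 + 0.7(7850) = 160 + 5495 = 5655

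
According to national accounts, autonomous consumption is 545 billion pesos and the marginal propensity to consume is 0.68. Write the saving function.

S = -545 + 0.32Y

S = Y − C = Y − (545 + 0.68Y) = -545 + (1 − 0.68)Y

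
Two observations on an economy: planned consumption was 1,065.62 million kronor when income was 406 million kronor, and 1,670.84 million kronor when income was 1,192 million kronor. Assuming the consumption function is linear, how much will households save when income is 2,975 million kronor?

MPC = (1670.84 − 1065.62)/(1192 − 406) = 605.22/786 = 0.77
a = 1065.62 − 0.77(406) = 1065.62 − 312.62 = 753
C = 753 + 0.77(2975) = 3043.75
S = 2975 − 3043.75 = -68.75

S = -68.75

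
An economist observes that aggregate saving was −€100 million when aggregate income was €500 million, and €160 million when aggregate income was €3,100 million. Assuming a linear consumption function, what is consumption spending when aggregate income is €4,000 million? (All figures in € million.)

C = 3750

MPS = ΔS/ΔY = (160 − (-100))/(3100 − 500) = 260/2600 = 0.1
MPC = 1 − MPS = 0.9
Autonomous saving = -100 − 0.1(500) = -150, so a = 150
C = 150 + 0.9(4000) = 150 + 3600 = 3750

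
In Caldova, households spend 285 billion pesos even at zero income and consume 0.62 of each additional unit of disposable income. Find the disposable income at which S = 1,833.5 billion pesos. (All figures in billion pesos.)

Y = 5575

S = Y − C = -285 + 0.38Y
-285 + 0.38Y = 1833.5, so 0.38Y = 2118.5 and Y = 5575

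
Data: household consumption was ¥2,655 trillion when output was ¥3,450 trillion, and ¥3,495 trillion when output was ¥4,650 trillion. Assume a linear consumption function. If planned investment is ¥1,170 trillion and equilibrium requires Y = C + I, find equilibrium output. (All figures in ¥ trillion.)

Y = 4700

MPC = (3495 − 2655)/(4650 − 3450) = 840/1200 = 0.7
a = 2655 − 0.7(3450) = 240
Equilibrium: Y = 240 + 0.7Y + 1170
0.3Y = 1410, so Y = 1410/0.3 = 4700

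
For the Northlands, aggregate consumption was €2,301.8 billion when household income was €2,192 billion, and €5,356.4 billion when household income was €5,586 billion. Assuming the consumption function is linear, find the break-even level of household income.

Y = 3290

MPC = (5356.4 − 2301.8)/(5586 − 2192) = 3054.6/3394 = 0.9
a = 2301.8 − 0.9(2192) = 2301.8 − 1972.8 = 329
Break-even: Y = a/(1−MPC) = 329/0.1 = 3290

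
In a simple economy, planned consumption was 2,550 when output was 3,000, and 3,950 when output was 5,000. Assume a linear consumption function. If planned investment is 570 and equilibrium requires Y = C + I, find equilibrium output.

Y = 3400

MPC = (3950 − 2550)/(5000 − 3000) = 1400/2000 = 0.7
a = 2550 − 0.7(3000) = 450
Equilibrium: Y = 450 + 0.7Y + 570
0.3Y = 1020, so Y = 1020/0.3 = 3400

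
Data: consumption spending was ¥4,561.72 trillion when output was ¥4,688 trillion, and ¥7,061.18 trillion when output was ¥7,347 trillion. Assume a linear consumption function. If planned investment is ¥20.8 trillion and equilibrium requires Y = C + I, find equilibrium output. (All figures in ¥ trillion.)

Y = 2930

MPC = (7061.18 − 4561.72)/(7347 − 4688) = 2499.46/2659 = 0.94
a = 4561.72 − 0.94(4688) = 155
Equilibrium: Y = 155 + 0.94Y + 20.8
0.06Y = 175.8, so Y = 175.8/0.06 = 2930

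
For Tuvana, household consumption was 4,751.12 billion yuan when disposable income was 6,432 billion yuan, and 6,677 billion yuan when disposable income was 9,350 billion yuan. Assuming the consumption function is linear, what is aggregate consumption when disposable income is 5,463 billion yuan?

MPC = (6677 − 4751.12)/(9350 − 6432) = 1925.88/2918 = 0.66
a = 4751.12 − 0.66(6432) = 4751.12 − 4245.12 = 506
C = 506 + 0.66(5463) = 506 + 3605.58 = 4111.58

C = 4111.58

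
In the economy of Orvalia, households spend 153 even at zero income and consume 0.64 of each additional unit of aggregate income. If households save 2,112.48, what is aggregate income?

Y = 6293

S = Y − C = -153 + 0.36Y
-153 + 0.36Y = 2112.48, so 0.36Y = 2265.48 and Y = 6293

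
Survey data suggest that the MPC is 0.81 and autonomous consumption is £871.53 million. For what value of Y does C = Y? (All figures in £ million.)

Y = 4587

At break-even, C = Y: 871.53 + 0.81Y = Y
0.19Y = 871.53, so Y = 871.53/0.19 = 4587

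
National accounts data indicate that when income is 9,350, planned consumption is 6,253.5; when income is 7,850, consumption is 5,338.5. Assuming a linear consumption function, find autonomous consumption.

a = 550

MPC = ΔC/ΔY = (6253.5 − 5338.5)/(9350 − 7850) = 915/1500 = 0.61
a = C − MPC·Y = 5338.5 − 0.61(7850) = 5338.5 − 4788.5 = 550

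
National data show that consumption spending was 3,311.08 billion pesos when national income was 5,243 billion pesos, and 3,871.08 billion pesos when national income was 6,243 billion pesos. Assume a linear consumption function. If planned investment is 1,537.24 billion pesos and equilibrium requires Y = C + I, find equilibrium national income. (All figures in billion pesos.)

Y = 4346

MPC = (3871.08 − 3311.08)/(6243 − 5243) = 560/1000 = 0.56
a = 3311.08 − 0.56(5243) = 375
Equilibrium: Y = 375 + 0.56Y + 1537.24
0.44Y = 1912.24, so Y = 1912.24/0.44 = 4346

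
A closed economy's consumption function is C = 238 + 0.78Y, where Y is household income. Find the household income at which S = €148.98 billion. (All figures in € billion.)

Y = 1759

S = Y − C = -238 + 0.22Y
-238 + 0.22Y = 148.98, so 0.22Y = 386.98 and Y = 1759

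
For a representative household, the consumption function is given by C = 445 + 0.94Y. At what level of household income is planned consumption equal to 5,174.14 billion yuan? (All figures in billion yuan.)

445 + 0.94Y = 5174.14
0.94Y = 4729.14, so Y = 4729.14/0.94 = 5031

Y = 5031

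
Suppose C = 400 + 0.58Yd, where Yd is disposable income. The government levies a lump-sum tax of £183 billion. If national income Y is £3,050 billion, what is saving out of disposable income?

Yd = Y − T = 3050 − 183 = 2867
C = 400 + 0.58(2867) = 400 + 1662.86 = 2062.86
S = Yd − C = 2867 − 2062.86 = 804.14

S = 804.14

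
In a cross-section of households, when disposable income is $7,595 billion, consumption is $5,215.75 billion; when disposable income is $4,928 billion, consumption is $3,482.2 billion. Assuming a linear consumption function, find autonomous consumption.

a = 279

MPC = ΔC/ΔY = (5215.75 − 3482.2)/(7595 − 4928) = 1733.55/2667 = 0.65
a = C − MPC·Y = 3482.2 − 0.65(4928) = 3482.2 − 3203.2 = 279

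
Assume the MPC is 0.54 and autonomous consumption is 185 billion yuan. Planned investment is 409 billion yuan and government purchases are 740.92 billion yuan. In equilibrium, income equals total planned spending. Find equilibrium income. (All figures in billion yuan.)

Y = 2902

Y = C + I + G = 185 + 0.54Y + 409 + 740.92
Y − 0.54Y = 1334.92
0.46Y = 1334.92, so Y = 1334.92/0.46 = 2902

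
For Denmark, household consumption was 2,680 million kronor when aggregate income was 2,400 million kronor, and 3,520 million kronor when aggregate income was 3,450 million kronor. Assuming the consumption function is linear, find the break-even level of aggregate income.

Y = 3800

MPC = (3520 − 2680)/(3450 − 2400) = 840/1050 = 0.8
a = 2680 − 0.8(2400) = 2680 − 1920 = 760
Break-even: Y = a/(1−MPC) = 760/0.2 = 3800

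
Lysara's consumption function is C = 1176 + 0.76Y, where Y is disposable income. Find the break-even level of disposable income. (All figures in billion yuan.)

Y = 4900

At break-even, C = Y: 1176 + 0.76Y = Y
0.24Y = 1176, so Y = 1176/0.24 = 4900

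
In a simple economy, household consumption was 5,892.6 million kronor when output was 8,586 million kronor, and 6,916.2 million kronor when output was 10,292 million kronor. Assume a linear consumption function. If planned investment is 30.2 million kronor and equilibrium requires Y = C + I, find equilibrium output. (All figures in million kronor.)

MPC = (6916.2 − 5892.6)/(10292 − 8586) = 1023.6/1706 = 0.6
a = 5892.6 − 0.6(8586) = 741
Equilibrium: Y = 741 + 0.6Y + 30.2
0.4Y = 771.2, so Y = 771.2/0.4 = 1928

Y = 1928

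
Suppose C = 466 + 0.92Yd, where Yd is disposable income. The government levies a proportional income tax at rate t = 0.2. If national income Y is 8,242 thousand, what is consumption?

Yd = (1 − 0.2)(8242) = 0.8(8242) = 6593.6
C = 466 + 0.92(6593.6) = 466 + 6066.112 = 6532.112

C = 6532.112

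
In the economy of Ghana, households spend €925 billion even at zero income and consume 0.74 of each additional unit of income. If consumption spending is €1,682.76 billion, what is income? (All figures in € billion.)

Y = 1024

925 + 0.74Y = 1682.76
0.74Y = 757.76, so Y = 757.76/0.74 = 1024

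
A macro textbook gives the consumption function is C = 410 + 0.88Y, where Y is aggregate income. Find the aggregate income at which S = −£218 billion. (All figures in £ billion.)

S = Y − C = -410 + 0.12Y
-410 + 0.12Y = -218, so 0.12Y = 192 and Y = 1600

Y = 1600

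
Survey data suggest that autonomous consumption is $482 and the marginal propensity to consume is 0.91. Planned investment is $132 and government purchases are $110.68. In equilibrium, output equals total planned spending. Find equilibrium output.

Y = 8052

Y = C + I + G = 482 + 0.91Y + 132 + 110.68
Y − 0.91Y = 724.68
0.09Y = 724.68, so Y = 724.68/0.09 = 8052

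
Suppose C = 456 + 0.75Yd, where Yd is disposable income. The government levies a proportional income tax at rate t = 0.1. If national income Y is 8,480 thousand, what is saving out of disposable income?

Yd = (1 − 0.1)(8480) = 0.9(8480) = 7632
C = 456 + 0.75(7632) = 456 + 5724 = 6180
S = Yd − C = 7632 − 6180 = 1452

S = 1452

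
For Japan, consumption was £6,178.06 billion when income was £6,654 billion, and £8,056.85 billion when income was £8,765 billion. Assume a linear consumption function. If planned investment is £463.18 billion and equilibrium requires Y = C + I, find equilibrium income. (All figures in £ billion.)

MPC = (8056.85 − 6178.06)/(8765 − 6654) = 1878.79/2111 = 0.89
a = 6178.06 − 0.89(6654) = 256
Equilibrium: Y = 256 + 0.89Y + 463.18
0.11Y = 719.18, so Y = 719.18/0.11 = 6538

Y = 6538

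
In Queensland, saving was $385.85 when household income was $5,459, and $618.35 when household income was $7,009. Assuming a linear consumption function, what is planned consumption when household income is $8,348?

C = 7528.8

MPS = ΔS/ΔY = (618.35 − 385.85)/(7009 − 5459) = 232.5/1550 = 0.15
MPC = 1 − MPS = 0.85
Autonomous saving = 385.85 − 0.15(5459) = -433, so a = 433
C = 433 + 0.85(8348) = 433 + 7095.8 = 7528.8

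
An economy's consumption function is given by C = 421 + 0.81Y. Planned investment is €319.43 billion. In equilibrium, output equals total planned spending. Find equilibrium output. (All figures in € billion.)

Y = 3897

Y = C + I = 421 + 0.81Y + 319.43
Y − 0.81Y = 740.43
0.19Y = 740.43, so Y = 740.43/0.19 = 3897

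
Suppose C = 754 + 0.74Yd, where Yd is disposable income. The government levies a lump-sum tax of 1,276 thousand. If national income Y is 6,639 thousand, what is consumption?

Yd = Y − T = 6639 − 1276 = 5363
C = 754 + 0.74(5363) = 754 + 3968.62 = 4722.62

C = 4722.62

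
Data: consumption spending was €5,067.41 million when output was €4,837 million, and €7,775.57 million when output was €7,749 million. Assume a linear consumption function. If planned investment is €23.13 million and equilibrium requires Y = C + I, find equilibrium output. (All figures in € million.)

Y = 8459

MPC = (7775.57 − 5067.41)/(7749 − 4837) = 2708.16/2912 = 0.93
a = 5067.41 − 0.93(4837) = 569
Equilibrium: Y = 569 + 0.93Y + 23.13
0.07Y = 592.13, so Y = 592.13/0.07 = 8459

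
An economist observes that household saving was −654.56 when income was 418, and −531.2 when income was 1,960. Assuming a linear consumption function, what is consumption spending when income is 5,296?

C = 5560.32

MPS = ΔS/ΔY = (-531.2 − (-654.56))/(1960 − 418) = 123.36/1542 = 0.08
MPC = 1 − MPS = 0.92
Autonomous saving = -654.56 − 0.08(418) = -688, so a = 688
C = 688 + 0.92(5296) = 688 + 4872.32 = 5560.32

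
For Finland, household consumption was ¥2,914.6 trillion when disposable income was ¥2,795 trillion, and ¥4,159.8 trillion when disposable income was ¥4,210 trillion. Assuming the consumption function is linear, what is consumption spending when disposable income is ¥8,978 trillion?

MPC = (4159.8 − 2914.6)/(4210 − 2795) = 1245.2/1415 = 0.88
a = 2914.6 − 0.88(2795) = 2914.6 − 2459.6 = 455
C = 455 + 0.88(8978) = 455 + 7900.64 = 8355.64

C = 8355.64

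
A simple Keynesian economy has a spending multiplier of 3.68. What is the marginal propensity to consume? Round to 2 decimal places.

k = 1/(1 − MPC), so 1 − MPC = 1/k = 1/3.68 = 0.2717
MPC = 1 − 0.2717 = 0.73

MPC = 0.73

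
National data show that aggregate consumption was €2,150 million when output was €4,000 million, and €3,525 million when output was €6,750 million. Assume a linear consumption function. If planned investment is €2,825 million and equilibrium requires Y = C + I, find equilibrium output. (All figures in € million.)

MPC = (3525 − 2150)/(6750 − 4000) = 1375/2750 = 0.5
a = 2150 − 0.5(4000) = 150
Equilibrium: Y = 150 + 0.5Y + 2825
0.5Y = 2975, so Y = 2975/0.5 = 5950

Y = 5950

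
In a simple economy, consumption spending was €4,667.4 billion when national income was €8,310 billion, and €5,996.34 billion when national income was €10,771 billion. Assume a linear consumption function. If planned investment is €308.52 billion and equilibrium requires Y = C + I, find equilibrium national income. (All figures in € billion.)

MPC = (5996.34 − 4667.4)/(10771 − 8310) = 1328.94/2461 = 0.54
a = 4667.4 − 0.54(8310) = 180
Equilibrium: Y = 180 + 0.54Y + 308.52
0.46Y = 488.52, so Y = 488.52/0.46 = 1062

Y = 1062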